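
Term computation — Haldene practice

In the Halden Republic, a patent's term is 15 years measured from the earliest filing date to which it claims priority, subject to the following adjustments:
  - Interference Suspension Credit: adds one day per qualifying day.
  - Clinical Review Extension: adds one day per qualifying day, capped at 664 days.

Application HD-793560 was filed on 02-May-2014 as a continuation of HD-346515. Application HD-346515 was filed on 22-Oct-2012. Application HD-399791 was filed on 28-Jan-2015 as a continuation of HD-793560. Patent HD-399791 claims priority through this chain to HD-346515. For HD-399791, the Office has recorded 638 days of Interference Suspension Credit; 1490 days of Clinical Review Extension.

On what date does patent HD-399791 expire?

2031-05-16

Earliest priority filing: 22 October 2012.
Base term: 22 October 2012 + 15 years → 22 October 2027.
Interference Suspension Credit: +638 days → 21 July 2029.
Clinical Review Extension: 1490 days claimed exceeds the 664-day cap, so +664 days → 16 May 2031.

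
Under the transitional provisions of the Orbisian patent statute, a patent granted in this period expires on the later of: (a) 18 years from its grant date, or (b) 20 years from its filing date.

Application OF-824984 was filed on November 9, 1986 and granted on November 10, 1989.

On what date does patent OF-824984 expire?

2007-11-10

(a) grant + 18 years → 10 November 2007.
(b) filing + 20 years → 9 November 2006.
Later of the two: 10 November 2007.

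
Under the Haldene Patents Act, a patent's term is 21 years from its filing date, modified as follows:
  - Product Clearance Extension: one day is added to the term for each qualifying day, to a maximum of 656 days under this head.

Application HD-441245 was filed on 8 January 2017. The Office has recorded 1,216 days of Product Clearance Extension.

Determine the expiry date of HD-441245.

2039-10-26

Base term: filing date + 21 years → 8 January 2038.
Product Clearance Extension: 1216 days claimed exceeds the 656-day cap, so +656 days → 26 October 2039.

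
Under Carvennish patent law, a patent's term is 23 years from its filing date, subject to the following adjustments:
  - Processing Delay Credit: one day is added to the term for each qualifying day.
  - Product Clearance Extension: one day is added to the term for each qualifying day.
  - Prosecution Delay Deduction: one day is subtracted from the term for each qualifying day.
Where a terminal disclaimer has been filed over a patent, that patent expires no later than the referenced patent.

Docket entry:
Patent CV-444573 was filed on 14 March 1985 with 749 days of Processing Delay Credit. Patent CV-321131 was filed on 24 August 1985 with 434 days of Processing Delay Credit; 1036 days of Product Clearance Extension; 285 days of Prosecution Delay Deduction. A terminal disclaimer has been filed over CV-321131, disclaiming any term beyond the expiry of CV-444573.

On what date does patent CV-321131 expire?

Natural term of CV-321131:
  Base: filing + 23 years → 24 August 2008.
  Processing Delay Credit: +434 days → 1 November 2009.
  Product Clearance Extension: +1036 days → 2 September 2012.
  Prosecution Delay Deduction: −285 days → 22 November 2011.
Expiry of referenced patent CV-444573:
  Base: filing + 23 years → 14 March 2008.
  Processing Delay Credit: +749 days → 2 April 2010.
Terminal disclaimer: CV-321131 expires on the earlier of 22 November 2011 and 2 April 2010.

April 2, 2010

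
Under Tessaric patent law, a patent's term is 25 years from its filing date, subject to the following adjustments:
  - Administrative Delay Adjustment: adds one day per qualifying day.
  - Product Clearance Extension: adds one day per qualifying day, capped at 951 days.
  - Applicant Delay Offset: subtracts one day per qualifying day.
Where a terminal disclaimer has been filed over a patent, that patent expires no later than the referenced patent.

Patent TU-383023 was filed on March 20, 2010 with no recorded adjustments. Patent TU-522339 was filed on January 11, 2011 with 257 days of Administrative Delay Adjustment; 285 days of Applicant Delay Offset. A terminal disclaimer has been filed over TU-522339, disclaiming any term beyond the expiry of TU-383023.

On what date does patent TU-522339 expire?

2035-03-20

Natural term of TU-522339:
  Base: filing + 25 years → 11 January 2036.
  Administrative Delay Adjustment: +257 days → 24 September 2036.
  Applicant Delay Offset: −285 days → 14 December 2035.
Expiry of referenced patent TU-383023:
  Base: filing + 25 years → 20 March 2035.
Terminal disclaimer: TU-522339 expires on the earlier of 14 December 2035 and 20 March 2035.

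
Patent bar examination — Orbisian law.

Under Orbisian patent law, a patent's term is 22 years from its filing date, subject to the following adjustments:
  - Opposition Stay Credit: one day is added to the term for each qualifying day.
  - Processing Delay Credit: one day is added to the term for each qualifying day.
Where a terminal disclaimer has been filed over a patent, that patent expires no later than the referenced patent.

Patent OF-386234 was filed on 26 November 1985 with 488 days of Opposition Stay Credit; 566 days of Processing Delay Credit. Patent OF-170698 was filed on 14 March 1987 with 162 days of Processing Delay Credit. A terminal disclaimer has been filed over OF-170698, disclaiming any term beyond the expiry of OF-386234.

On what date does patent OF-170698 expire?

Natural term of OF-170698:
  Base: filing + 22 years → 14 March 2009.
  Processing Delay Credit: +162 days → 23 August 2009.
Expiry of referenced patent OF-386234:
  Base: filing + 22 years → 26 November 2007.
  Opposition Stay Credit: +488 days → 28 March 2009.
  Processing Delay Credit: +566 days → 15 October 2010.
Terminal disclaimer: OF-170698 expires on the earlier of 23 August 2009 and 15 October 2010.

August 23, 2009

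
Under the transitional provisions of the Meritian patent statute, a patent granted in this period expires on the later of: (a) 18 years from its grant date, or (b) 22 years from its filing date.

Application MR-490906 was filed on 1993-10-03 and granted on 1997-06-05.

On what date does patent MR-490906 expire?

October 3, 2015

(a) grant + 18 years → 5 June 2015.
(b) filing + 22 years → 3 October 2015.
Later of the two: 3 October 2015.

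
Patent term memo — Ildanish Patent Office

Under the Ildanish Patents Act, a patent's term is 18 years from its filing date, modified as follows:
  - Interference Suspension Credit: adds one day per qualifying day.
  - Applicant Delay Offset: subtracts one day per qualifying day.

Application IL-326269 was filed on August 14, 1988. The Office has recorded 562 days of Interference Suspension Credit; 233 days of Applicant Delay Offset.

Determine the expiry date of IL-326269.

Base term: filing date + 18 years → 14 August 2006.
Interference Suspension Credit: +562 days → 27 February 2008.
Applicant Delay Offset: −233 days → 9 July 2007.

2007-07-09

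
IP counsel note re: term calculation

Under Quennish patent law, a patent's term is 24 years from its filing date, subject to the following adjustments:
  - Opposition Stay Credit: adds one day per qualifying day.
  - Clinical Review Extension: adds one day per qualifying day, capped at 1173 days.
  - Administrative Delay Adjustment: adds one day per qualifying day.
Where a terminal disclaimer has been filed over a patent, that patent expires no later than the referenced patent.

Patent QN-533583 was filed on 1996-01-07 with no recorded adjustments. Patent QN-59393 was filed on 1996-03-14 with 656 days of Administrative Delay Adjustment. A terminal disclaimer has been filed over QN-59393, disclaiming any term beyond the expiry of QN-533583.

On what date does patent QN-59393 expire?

Natural term of QN-59393:
  Base: filing + 24 years → 14 March 2020.
  Administrative Delay Adjustment: +656 days → 30 December 2021.
Expiry of referenced patent QN-533583:
  Base: filing + 24 years → 7 January 2020.
Terminal disclaimer: QN-59393 expires on the earlier of 30 December 2021 and 7 January 2020.

2020-01-07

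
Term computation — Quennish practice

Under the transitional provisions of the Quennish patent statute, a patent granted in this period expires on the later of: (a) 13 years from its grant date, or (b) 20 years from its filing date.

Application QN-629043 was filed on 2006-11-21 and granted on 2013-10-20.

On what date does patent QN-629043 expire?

2026-11-21

(a) grant + 13 years → 20 October 2026.
(b) filing + 20 years → 21 November 2026.
Later of the two: 21 November 2026.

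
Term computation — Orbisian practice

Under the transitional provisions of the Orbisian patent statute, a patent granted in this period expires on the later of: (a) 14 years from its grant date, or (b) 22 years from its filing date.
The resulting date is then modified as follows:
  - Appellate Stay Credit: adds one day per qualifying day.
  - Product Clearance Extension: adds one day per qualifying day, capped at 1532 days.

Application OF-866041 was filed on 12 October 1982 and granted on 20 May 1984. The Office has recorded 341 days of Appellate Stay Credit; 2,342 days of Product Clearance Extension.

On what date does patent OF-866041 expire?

(a) grant + 14 years → 20 May 1998.
(b) filing + 22 years → 12 October 2004.
Later of the two: 12 October 2004.
Appellate Stay Credit: +341 days → 18 September 2005.
Product Clearance Extension: 2342 days claimed exceeds the 1532-day cap, so +1532 days → 28 November 2009.

November 28, 2009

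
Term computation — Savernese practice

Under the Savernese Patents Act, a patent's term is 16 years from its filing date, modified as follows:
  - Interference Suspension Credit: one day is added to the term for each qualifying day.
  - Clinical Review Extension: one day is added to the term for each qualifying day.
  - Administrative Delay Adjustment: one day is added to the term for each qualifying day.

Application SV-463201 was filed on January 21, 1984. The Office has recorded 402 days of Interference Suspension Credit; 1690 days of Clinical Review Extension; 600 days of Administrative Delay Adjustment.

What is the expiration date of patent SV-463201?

2007-06-05

Base term: filing date + 16 years → 21 January 2000.
Interference Suspension Credit: +402 days → 26 February 2001.
Clinical Review Extension: +1690 days → 13 October 2005.
Administrative Delay Adjustment: +600 days → 5 June 2007.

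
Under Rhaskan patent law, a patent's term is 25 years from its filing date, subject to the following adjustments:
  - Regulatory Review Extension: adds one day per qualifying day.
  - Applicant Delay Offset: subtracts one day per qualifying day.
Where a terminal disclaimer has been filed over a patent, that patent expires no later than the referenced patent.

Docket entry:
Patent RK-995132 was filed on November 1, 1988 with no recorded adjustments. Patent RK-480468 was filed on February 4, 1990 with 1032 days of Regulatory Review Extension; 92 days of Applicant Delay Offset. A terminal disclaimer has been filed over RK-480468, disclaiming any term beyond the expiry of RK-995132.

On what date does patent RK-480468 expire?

2013-11-01

Natural term of RK-480468:
  Base: filing + 25 years → 4 February 2015.
  Regulatory Review Extension: +1032 days → 2 December 2017.
  Applicant Delay Offset: −92 days → 1 September 2017.
Expiry of referenced patent RK-995132:
  Base: filing + 25 years → 1 November 2013.
Terminal disclaimer: RK-480468 expires on the earlier of 1 September 2017 and 1 November 2013.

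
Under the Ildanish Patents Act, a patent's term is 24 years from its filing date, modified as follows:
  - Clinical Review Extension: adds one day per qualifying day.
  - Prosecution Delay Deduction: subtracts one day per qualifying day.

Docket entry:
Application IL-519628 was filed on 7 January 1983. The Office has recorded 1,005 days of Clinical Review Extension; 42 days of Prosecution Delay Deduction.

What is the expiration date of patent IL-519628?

August 27, 2009

Base term: filing date + 24 years → 7 January 2007.
Clinical Review Extension: +1005 days → 8 October 2009.
Prosecution Delay Deduction: −42 days → 27 August 2009.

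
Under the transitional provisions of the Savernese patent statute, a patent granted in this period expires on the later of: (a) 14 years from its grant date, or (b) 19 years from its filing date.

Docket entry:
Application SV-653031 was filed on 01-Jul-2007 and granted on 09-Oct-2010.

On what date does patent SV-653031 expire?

(a) grant + 14 years → 9 October 2024.
(b) filing + 19 years → 1 July 2026.
Later of the two: 1 July 2026.

July 1, 2026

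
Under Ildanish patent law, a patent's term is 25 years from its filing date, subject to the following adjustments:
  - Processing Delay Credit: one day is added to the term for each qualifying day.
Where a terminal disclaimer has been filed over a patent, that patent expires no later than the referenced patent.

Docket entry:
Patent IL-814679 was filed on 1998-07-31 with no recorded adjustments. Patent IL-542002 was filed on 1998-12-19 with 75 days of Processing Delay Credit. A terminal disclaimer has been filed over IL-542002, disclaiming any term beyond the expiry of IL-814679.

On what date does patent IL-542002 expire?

Natural term of IL-542002:
  Base: filing + 25 years → 19 December 2023.
  Processing Delay Credit: +75 days → 3 March 2024.
Expiry of referenced patent IL-814679:
  Base: filing + 25 years → 31 July 2023.
Terminal disclaimer: IL-542002 expires on the earlier of 3 March 2024 and 31 July 2023.

July 31, 2023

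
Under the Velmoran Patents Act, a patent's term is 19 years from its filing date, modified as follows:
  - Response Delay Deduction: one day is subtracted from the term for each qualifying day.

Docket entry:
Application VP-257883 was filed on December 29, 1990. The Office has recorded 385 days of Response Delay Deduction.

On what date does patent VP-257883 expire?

Base term: filing date + 19 years → 29 December 2009.
Response Delay Deduction: −385 days → 9 December 2008.

December 9, 2008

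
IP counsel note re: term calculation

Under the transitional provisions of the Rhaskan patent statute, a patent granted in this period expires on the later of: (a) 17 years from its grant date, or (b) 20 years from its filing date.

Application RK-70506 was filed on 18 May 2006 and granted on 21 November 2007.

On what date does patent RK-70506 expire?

2026-05-18

(a) grant + 17 years → 21 November 2024.
(b) filing + 20 years → 18 May 2026.
Later of the two: 18 May 2026.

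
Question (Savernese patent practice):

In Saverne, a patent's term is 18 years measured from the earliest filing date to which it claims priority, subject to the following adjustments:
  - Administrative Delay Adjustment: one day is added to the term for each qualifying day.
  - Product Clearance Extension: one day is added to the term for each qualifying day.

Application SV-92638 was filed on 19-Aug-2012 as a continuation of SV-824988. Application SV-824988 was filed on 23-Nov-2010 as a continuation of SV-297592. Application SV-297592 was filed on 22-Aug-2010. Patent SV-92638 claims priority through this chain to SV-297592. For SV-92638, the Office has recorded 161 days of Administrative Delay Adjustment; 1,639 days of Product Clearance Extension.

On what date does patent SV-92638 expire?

2033-07-27

Earliest priority filing: 22 August 2010.
Base term: 22 August 2010 + 18 years → 22 August 2028.
Administrative Delay Adjustment: +161 days → 30 January 2029.
Product Clearance Extension: +1639 days → 27 July 2033.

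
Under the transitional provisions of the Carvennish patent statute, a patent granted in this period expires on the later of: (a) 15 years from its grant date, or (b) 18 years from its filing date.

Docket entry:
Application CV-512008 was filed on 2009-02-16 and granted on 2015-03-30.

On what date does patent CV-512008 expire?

2030-03-30

(a) grant + 15 years → 30 March 2030.
(b) filing + 18 years → 16 February 2027.
Later of the two: 30 March 2030.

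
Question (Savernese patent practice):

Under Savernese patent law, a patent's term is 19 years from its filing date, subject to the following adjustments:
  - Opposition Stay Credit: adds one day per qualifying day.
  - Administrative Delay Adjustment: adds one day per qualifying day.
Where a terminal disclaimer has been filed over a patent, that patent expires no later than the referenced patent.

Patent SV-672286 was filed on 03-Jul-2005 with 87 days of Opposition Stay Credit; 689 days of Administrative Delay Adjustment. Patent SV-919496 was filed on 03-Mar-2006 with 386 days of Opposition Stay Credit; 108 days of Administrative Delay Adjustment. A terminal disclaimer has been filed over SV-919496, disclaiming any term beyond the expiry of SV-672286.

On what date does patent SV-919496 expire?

2026-07-10

Natural term of SV-919496:
  Base: filing + 19 years → 3 March 2025.
  Opposition Stay Credit: +386 days → 24 March 2026.
  Administrative Delay Adjustment: +108 days → 10 July 2026.
Expiry of referenced patent SV-672286:
  Base: filing + 19 years → 3 July 2024.
  Opposition Stay Credit: +87 days → 28 September 2024.
  Administrative Delay Adjustment: +689 days → 18 August 2026.
Terminal disclaimer: SV-919496 expires on the earlier of 10 July 2026 and 18 August 2026.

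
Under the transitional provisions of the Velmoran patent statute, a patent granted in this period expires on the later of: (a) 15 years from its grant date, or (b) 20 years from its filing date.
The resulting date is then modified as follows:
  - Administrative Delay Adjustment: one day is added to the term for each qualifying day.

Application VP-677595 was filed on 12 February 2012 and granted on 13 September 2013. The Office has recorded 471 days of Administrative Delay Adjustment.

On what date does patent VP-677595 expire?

2033-05-28

(a) grant + 15 years → 13 September 2028.
(b) filing + 20 years → 12 February 2032.
Later of the two: 12 February 2032.
Administrative Delay Adjustment: +471 days → 28 May 2033.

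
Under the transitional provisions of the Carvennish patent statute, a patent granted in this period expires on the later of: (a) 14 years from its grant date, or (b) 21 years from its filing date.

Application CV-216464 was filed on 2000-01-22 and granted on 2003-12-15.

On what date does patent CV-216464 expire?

2021-01-22

(a) grant + 14 years → 15 December 2017.
(b) filing + 21 years → 22 January 2021.
Later of the two: 22 January 2021.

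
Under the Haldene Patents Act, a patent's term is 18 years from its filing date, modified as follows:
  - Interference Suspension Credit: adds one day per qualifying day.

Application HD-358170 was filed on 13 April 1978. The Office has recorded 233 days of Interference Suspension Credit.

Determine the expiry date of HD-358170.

Base term: filing date + 18 years → 13 April 1996.
Interference Suspension Credit: +233 days → 2 December 1996.

1996-12-02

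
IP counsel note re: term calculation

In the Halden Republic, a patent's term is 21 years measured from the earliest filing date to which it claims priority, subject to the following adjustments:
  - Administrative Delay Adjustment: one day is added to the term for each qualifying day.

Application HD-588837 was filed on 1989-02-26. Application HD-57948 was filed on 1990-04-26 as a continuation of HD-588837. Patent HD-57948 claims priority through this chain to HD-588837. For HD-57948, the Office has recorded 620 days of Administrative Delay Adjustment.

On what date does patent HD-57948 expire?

Earliest priority filing: 26 February 1989.
Base term: 26 February 1989 + 21 years → 26 February 2010.
Administrative Delay Adjustment: +620 days → 8 November 2011.

November 8, 2011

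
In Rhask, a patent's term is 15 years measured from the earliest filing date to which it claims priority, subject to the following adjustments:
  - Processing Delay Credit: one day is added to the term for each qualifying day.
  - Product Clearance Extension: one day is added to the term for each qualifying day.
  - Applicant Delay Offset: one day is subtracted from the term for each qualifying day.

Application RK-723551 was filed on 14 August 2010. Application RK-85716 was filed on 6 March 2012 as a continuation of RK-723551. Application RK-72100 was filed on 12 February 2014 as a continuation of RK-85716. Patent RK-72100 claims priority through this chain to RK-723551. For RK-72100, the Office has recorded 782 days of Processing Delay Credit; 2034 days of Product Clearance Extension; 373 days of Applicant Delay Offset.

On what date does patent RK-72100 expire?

Earliest priority filing: 14 August 2010.
Base term: 14 August 2010 + 15 years → 14 August 2025.
Processing Delay Credit: +782 days → 5 October 2027.
Product Clearance Extension: +2034 days → 30 April 2033.
Applicant Delay Offset: −373 days → 22 April 2032.

April 22, 2032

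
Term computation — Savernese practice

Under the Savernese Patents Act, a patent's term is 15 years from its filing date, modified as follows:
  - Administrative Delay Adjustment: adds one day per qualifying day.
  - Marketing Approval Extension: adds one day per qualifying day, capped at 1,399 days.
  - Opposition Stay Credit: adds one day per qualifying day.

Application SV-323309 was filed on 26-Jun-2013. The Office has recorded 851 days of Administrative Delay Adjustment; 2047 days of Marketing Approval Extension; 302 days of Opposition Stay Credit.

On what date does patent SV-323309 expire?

June 22, 2035

Base term: filing date + 15 years → 26 June 2028.
Administrative Delay Adjustment: +851 days → 25 October 2030.
Marketing Approval Extension: 2047 days claimed exceeds the 1399-day cap, so +1399 days → 24 August 2034.
Opposition Stay Credit: +302 days → 22 June 2035.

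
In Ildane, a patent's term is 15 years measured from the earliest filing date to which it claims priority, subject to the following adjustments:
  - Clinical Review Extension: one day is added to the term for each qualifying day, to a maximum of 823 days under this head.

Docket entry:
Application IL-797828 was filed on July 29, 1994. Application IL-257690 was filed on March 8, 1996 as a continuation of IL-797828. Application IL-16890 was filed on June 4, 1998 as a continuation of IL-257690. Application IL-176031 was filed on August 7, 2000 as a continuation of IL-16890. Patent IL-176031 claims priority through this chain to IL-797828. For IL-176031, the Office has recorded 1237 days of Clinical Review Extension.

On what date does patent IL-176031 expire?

October 30, 2011

Earliest priority filing: 29 July 1994.
Base term: 29 July 1994 + 15 years → 29 July 2009.
Clinical Review Extension: 1237 days claimed exceeds the 823-day cap, so +823 days → 30 October 2011.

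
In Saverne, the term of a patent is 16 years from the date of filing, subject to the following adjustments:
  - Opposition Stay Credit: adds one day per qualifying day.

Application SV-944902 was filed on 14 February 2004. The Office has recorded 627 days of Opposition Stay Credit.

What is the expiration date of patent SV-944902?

2021-11-02

Base term: filing date + 16 years → 14 February 2020.
Opposition Stay Credit: +627 days → 2 November 2021.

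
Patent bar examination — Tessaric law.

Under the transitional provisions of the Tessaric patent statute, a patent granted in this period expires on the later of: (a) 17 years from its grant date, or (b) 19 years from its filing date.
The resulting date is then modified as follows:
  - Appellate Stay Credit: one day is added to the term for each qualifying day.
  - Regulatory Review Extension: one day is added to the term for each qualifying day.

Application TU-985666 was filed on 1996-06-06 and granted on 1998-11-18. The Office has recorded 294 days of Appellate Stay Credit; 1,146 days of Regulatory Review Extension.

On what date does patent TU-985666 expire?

2019-10-28

(a) grant + 17 years → 18 November 2015.
(b) filing + 19 years → 6 June 2015.
Later of the two: 18 November 2015.
Appellate Stay Credit: +294 days → 7 September 2016.
Regulatory Review Extension: +1146 days → 28 October 2019.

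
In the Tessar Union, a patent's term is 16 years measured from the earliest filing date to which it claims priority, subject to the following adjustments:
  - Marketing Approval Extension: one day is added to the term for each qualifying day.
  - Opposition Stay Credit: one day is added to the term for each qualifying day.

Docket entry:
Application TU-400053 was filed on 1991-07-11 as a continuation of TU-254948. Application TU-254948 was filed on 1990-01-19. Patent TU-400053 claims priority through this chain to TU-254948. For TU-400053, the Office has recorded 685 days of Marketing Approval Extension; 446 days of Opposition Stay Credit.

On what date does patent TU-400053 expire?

Earliest priority filing: 19 January 1990.
Base term: 19 January 1990 + 16 years → 19 January 2006.
Marketing Approval Extension: +685 days → 5 December 2007.
Opposition Stay Credit: +446 days → 23 February 2009.

February 23, 2009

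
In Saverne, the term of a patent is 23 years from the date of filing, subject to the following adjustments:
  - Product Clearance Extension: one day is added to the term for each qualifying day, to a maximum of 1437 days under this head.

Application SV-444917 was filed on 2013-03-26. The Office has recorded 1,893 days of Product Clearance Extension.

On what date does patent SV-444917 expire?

Base term: filing date + 23 years → 26 March 2036.
Product Clearance Extension: 1893 days claimed exceeds the 1437-day cap, so +1437 days → 2 March 2040.

2040-03-02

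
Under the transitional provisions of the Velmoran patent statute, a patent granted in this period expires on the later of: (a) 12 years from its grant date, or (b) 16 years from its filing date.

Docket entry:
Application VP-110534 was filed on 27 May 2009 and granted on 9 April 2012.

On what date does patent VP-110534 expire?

(a) grant + 12 years → 9 April 2024.
(b) filing + 16 years → 27 May 2025.
Later of the two: 27 May 2025.

2025-05-27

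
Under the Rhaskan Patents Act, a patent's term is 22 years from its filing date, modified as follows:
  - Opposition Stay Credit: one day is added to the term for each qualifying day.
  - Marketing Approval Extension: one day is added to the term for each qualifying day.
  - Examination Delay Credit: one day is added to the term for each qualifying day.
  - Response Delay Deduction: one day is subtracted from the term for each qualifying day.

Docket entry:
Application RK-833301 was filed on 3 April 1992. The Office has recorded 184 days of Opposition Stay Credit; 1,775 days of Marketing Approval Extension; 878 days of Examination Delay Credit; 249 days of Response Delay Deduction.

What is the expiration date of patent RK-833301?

2021-05-04

Base term: filing date + 22 years → 3 April 2014.
Opposition Stay Credit: +184 days → 4 October 2014.
Marketing Approval Extension: +1775 days → 14 August 2019.
Examination Delay Credit: +878 days → 8 January 2022.
Response Delay Deduction: −249 days → 4 May 2021.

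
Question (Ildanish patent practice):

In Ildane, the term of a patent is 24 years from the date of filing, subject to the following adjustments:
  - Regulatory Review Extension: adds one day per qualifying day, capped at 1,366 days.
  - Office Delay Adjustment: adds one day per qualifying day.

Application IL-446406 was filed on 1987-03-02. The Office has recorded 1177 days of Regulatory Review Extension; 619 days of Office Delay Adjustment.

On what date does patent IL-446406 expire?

2016-01-31

Base term: filing date + 24 years → 2 March 2011.
Regulatory Review Extension: 1177 days (within the 1366-day cap) → +1177 days → 22 May 2014.
Office Delay Adjustment: +619 days → 31 January 2016.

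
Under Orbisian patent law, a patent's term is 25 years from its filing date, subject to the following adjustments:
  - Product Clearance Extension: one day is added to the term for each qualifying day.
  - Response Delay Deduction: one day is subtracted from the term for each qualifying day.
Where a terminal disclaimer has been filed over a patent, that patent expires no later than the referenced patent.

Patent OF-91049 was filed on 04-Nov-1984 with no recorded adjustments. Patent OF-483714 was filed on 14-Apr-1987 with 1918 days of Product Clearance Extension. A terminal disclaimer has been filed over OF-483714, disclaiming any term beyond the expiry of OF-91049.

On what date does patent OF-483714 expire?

Natural term of OF-483714:
  Base: filing + 25 years → 14 April 2012.
  Product Clearance Extension: +1918 days → 15 July 2017.
Expiry of referenced patent OF-91049:
  Base: filing + 25 years → 4 November 2009.
Terminal disclaimer: OF-483714 expires on the earlier of 15 July 2017 and 4 November 2009.

November 4, 2009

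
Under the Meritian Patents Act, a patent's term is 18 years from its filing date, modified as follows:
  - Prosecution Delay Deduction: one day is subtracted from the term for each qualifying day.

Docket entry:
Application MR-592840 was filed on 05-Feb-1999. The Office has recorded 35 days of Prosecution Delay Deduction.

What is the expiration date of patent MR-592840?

Base term: filing date + 18 years → 5 February 2017.
Prosecution Delay Deduction: −35 days → 1 January 2017.

2017-01-01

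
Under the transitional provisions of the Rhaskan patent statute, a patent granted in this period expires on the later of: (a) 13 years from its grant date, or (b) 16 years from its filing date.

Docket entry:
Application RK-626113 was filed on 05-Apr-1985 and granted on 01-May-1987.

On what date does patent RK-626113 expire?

April 5, 2001

(a) grant + 13 years → 1 May 2000.
(b) filing + 16 years → 5 April 2001.
Later of the two: 5 April 2001.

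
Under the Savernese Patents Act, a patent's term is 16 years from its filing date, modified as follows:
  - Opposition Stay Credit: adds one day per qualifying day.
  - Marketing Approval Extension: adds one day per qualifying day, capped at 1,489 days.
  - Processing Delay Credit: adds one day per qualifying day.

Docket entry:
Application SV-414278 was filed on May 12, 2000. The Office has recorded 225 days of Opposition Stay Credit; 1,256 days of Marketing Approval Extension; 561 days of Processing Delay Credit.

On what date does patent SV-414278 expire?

2021-12-14

Base term: filing date + 16 years → 12 May 2016.
Opposition Stay Credit: +225 days → 23 December 2016.
Marketing Approval Extension: 1256 days (within the 1489-day cap) → +1256 days → 1 June 2020.
Processing Delay Credit: +561 days → 14 December 2021.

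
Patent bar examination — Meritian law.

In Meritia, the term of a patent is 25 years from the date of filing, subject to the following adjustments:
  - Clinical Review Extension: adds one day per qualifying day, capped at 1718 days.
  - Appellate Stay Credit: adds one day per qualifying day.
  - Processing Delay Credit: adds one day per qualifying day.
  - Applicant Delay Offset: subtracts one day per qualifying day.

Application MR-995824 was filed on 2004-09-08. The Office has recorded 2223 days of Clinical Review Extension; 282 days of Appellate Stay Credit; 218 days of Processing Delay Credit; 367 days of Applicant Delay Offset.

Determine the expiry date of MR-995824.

Base term: filing date + 25 years → 8 September 2029.
Clinical Review Extension: 2223 days claimed exceeds the 1718-day cap, so +1718 days → 23 May 2034.
Appellate Stay Credit: +282 days → 1 March 2035.
Processing Delay Credit: +218 days → 5 October 2035.
Applicant Delay Offset: −367 days → 3 October 2034.

2034-10-03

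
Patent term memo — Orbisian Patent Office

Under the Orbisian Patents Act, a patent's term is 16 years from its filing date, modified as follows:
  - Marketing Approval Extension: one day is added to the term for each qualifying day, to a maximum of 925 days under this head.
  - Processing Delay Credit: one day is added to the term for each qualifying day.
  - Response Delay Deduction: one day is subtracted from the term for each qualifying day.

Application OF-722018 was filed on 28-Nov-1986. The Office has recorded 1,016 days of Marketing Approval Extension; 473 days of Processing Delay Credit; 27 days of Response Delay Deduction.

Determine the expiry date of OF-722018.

2006-08-30

Base term: filing date + 16 years → 28 November 2002.
Marketing Approval Extension: 1016 days claimed exceeds the 925-day cap, so +925 days → 10 June 2005.
Processing Delay Credit: +473 days → 26 September 2006.
Response Delay Deduction: −27 days → 30 August 2006.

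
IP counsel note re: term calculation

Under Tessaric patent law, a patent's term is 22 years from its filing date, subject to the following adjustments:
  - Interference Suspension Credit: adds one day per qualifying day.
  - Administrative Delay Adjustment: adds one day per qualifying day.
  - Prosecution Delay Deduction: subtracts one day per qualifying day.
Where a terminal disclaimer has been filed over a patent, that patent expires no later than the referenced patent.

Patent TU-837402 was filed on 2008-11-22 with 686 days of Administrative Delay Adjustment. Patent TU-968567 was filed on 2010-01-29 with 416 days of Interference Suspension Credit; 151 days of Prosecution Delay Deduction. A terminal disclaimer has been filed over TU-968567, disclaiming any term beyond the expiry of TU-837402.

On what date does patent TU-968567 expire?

2032-10-08

Natural term of TU-968567:
  Base: filing + 22 years → 29 January 2032.
  Interference Suspension Credit: +416 days → 20 March 2033.
  Prosecution Delay Deduction: −151 days → 20 October 2032.
Expiry of referenced patent TU-837402:
  Base: filing + 22 years → 22 November 2030.
  Administrative Delay Adjustment: +686 days → 8 October 2032.
Terminal disclaimer: TU-968567 expires on the earlier of 20 October 2032 and 8 October 2032.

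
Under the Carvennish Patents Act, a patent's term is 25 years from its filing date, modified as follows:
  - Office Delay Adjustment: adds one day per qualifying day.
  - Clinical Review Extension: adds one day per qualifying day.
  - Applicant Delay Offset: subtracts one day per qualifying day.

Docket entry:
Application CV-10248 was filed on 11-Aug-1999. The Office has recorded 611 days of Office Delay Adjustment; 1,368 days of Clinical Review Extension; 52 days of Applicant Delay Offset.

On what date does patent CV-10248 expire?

Base term: filing date + 25 years → 11 August 2024.
Office Delay Adjustment: +611 days → 14 April 2026.
Clinical Review Extension: +1368 days → 11 January 2030.
Applicant Delay Offset: −52 days → 20 November 2029.

November 20, 2029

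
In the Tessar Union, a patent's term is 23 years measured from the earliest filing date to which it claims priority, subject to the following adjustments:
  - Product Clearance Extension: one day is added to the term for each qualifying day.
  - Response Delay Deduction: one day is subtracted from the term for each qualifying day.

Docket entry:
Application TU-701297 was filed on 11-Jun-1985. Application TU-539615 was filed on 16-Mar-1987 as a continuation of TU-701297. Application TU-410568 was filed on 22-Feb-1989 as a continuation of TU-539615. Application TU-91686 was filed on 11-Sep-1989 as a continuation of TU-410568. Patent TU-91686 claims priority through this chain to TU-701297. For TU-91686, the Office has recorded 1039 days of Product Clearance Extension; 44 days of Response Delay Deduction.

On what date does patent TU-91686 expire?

Earliest priority filing: 11 June 1985.
Base term: 11 June 1985 + 23 years → 11 June 2008.
Product Clearance Extension: +1039 days → 16 April 2011.
Response Delay Deduction: −44 days → 3 March 2011.

March 3, 2011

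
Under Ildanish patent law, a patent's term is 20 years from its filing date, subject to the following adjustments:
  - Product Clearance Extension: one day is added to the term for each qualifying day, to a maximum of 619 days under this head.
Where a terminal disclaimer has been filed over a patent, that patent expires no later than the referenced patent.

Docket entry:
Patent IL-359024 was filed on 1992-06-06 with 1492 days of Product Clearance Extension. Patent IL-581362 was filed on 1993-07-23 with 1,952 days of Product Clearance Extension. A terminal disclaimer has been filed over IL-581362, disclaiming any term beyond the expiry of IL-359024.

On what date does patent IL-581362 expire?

February 15, 2014

Natural term of IL-581362:
  Base: filing + 20 years → 23 July 2013.
  Product Clearance Extension: 1952 days claimed exceeds the 619-day cap, so +619 days → 3 April 2015.
Expiry of referenced patent IL-359024:
  Base: filing + 20 years → 6 June 2012.
  Product Clearance Extension: 1492 days claimed exceeds the 619-day cap, so +619 days → 15 February 2014.
Terminal disclaimer: IL-581362 expires on the earlier of 3 April 2015 and 15 February 2014.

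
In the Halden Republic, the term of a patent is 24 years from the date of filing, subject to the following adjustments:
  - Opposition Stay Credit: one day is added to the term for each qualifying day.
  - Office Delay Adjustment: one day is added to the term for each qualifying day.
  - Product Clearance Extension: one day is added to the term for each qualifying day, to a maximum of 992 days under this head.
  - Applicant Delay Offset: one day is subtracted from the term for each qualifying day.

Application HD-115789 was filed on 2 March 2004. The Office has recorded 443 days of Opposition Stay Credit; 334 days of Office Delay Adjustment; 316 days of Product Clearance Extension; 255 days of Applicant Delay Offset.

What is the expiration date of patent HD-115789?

Base term: filing date + 24 years → 2 March 2028.
Opposition Stay Credit: +443 days → 19 May 2029.
Office Delay Adjustment: +334 days → 18 April 2030.
Product Clearance Extension: 316 days (within the 992-day cap) → +316 days → 28 February 2031.
Applicant Delay Offset: −255 days → 18 June 2030.

2030-06-18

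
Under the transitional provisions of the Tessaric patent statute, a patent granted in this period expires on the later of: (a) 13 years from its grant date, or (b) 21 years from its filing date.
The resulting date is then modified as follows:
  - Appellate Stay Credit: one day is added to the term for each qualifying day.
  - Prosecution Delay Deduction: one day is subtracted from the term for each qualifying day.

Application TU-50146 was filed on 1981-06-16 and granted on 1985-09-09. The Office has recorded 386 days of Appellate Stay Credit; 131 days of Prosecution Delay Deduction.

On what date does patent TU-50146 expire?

2003-02-26

(a) grant + 13 years → 9 September 1998.
(b) filing + 21 years → 16 June 2002.
Later of the two: 16 June 2002.
Appellate Stay Credit: +386 days → 7 July 2003.
Prosecution Delay Deduction: −131 days → 26 February 2003.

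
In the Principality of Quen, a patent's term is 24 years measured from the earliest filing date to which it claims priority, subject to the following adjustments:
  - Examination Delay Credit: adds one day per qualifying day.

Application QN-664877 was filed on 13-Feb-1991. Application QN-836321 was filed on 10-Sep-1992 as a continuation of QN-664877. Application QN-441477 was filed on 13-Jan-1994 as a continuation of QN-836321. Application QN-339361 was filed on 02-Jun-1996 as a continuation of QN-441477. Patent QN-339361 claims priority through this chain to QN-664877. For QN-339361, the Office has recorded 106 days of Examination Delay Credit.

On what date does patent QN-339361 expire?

Earliest priority filing: 13 February 1991.
Base term: 13 February 1991 + 24 years → 13 February 2015.
Examination Delay Credit: +106 days → 30 May 2015.

2015-05-30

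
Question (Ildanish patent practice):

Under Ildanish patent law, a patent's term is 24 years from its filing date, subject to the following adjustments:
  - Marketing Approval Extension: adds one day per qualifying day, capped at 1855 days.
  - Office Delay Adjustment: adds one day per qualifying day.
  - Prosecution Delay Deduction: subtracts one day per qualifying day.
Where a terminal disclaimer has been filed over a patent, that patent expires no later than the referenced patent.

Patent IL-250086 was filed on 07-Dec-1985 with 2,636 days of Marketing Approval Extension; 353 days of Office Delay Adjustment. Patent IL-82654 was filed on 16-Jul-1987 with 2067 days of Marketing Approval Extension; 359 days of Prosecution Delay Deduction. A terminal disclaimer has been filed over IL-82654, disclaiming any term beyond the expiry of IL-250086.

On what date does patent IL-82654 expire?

2015-08-20

Natural term of IL-82654:
  Base: filing + 24 years → 16 July 2011.
  Marketing Approval Extension: 2067 days claimed exceeds the 1855-day cap, so +1855 days → 13 August 2016.
  Prosecution Delay Deduction: −359 days → 20 August 2015.
Expiry of referenced patent IL-250086:
  Base: filing + 24 years → 7 December 2009.
  Marketing Approval Extension: 2636 days claimed exceeds the 1855-day cap, so +1855 days → 5 January 2015.
  Office Delay Adjustment: +353 days → 24 December 2015.
Terminal disclaimer: IL-82654 expires on the earlier of 20 August 2015 and 24 December 2015.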